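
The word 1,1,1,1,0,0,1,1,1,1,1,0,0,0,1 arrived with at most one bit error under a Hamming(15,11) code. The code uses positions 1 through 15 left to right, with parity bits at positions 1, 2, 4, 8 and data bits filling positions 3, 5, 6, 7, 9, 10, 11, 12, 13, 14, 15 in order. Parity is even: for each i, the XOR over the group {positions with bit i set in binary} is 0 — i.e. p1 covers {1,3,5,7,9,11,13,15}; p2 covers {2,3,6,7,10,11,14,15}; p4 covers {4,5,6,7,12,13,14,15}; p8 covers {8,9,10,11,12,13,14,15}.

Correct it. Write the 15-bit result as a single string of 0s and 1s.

s1 (pos 1,3,5,7,9,11,13,15): 1⊕1⊕0⊕1⊕1⊕1⊕0⊕1 = 0
s2 (pos 2,3,6,7,10,11,14,15): 1⊕1⊕0⊕1⊕1⊕1⊕0⊕1 = 0
s4 (pos 4,5,6,7,12,13,14,15): 1⊕0⊕0⊕1⊕0⊕0⊕0⊕1 = 1
s8 (pos 8,9,10,11,12,13,14,15): 1⊕1⊕1⊕1⊕0⊕0⊕0⊕1 = 1
Syndrome s8…s1 = 1100 → error at position 12.
Flip position 12: 111100111110001 → 111100111111001

111100111111001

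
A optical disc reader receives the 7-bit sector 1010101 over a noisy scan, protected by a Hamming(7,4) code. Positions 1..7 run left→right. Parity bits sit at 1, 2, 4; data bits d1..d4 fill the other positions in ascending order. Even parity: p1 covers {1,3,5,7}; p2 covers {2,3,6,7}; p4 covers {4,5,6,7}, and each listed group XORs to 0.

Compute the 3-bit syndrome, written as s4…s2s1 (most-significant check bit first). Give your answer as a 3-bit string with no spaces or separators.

000

s1 (pos 1,3,5,7): 1⊕1⊕1⊕1 = 0
s2 (pos 2,3,6,7): 0⊕1⊕0⊕1 = 0
s4 (pos 4,5,6,7): 0⊕1⊕0⊕1 = 0
Syndrome s4…s1 = 000 → no error.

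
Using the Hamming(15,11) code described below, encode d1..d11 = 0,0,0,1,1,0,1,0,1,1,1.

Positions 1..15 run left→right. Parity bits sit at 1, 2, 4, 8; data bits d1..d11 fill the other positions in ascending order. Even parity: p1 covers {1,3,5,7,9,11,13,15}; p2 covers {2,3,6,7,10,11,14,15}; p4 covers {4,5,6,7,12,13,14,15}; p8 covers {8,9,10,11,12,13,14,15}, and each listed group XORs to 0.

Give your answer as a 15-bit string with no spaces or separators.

100000111010111

Place data at non-parity positions: p1 p2 0 p4 0 0 1 p8 1 0 1 0 1 1 1
p1 (pos 1,3,5,7,9,11,13,15): XOR of data positions = 0⊕0⊕1⊕1⊕1⊕1⊕1 = 1
p2 (pos 2,3,6,7,10,11,14,15): XOR of data positions = 0⊕0⊕1⊕0⊕1⊕1⊕1 = 0
p4 (pos 4,5,6,7,12,13,14,15): XOR of data positions = 0⊕0⊕1⊕0⊕1⊕1⊕1 = 0
p8 (pos 8,9,10,11,12,13,14,15): XOR of data positions = 1⊕0⊕1⊕0⊕1⊕1⊕1 = 1
Codeword: 100000111010111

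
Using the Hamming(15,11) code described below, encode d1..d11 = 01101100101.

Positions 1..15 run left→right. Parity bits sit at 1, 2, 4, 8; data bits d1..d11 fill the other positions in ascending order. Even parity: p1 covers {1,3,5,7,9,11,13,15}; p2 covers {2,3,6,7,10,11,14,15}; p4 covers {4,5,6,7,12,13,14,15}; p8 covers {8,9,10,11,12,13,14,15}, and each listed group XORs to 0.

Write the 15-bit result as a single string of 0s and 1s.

010011001100101

Place data at non-parity positions: p1 p2 0 p4 1 1 0 p8 1 1 0 0 1 0 1
p1 (pos 1,3,5,7,9,11,13,15): XOR of data positions = 0⊕1⊕0⊕1⊕0⊕1⊕1 = 0
p2 (pos 2,3,6,7,10,11,14,15): XOR of data positions = 0⊕1⊕0⊕1⊕0⊕0⊕1 = 1
p4 (pos 4,5,6,7,12,13,14,15): XOR of data positions = 1⊕1⊕0⊕0⊕1⊕0⊕1 = 0
p8 (pos 8,9,10,11,12,13,14,15): XOR of data positions = 1⊕1⊕0⊕0⊕1⊕0⊕1 = 0
Codeword: 010011001100101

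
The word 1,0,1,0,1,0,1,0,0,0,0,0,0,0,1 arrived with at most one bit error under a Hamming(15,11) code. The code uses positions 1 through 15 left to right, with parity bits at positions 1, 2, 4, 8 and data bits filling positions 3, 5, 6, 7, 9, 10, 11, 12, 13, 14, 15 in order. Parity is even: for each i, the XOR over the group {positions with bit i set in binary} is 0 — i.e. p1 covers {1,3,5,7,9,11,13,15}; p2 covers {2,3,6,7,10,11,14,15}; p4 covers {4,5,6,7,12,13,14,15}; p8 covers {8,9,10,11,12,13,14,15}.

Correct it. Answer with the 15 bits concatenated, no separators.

s1 (pos 1,3,5,7,9,11,13,15): 1⊕1⊕1⊕1⊕0⊕0⊕0⊕1 = 1
s2 (pos 2,3,6,7,10,11,14,15): 0⊕1⊕0⊕1⊕0⊕0⊕0⊕1 = 1
s4 (pos 4,5,6,7,12,13,14,15): 0⊕1⊕0⊕1⊕0⊕0⊕0⊕1 = 1
s8 (pos 8,9,10,11,12,13,14,15): 0⊕0⊕0⊕0⊕0⊕0⊕0⊕1 = 1
Syndrome s8…s1 = 1111 → error at position 15.
Flip position 15: 101010100000001 → 101010100000000

101010100000000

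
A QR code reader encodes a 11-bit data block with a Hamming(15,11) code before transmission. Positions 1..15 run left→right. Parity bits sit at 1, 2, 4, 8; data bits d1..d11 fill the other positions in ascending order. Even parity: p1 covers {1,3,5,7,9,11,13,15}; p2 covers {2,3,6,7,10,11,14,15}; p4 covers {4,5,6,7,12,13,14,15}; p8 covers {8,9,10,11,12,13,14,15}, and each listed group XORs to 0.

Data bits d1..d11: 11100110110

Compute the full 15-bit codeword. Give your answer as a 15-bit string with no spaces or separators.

011011000110110

Place data at non-parity positions: p1 p2 1 p4 1 1 0 p8 0 1 1 0 1 1 0
p1 (pos 1,3,5,7,9,11,13,15): XOR of data positions = 1⊕1⊕0⊕0⊕1⊕1⊕0 = 0
p2 (pos 2,3,6,7,10,11,14,15): XOR of data positions = 1⊕1⊕0⊕1⊕1⊕1⊕0 = 1
p4 (pos 4,5,6,7,12,13,14,15): XOR of data positions = 1⊕1⊕0⊕0⊕1⊕1⊕0 = 0
p8 (pos 8,9,10,11,12,13,14,15): XOR of data positions = 0⊕1⊕1⊕0⊕1⊕1⊕0 = 0
Codeword: 011011000110110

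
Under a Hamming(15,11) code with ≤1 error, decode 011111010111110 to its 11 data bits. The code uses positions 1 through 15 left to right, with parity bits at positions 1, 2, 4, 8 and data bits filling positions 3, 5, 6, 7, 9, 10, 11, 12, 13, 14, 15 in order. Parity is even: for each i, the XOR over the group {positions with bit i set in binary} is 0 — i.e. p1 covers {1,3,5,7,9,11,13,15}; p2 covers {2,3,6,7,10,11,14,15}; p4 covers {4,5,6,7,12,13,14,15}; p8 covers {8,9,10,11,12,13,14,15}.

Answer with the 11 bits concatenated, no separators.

s1 (pos 1,3,5,7,9,11,13,15): 0⊕1⊕1⊕0⊕0⊕1⊕1⊕0 = 0
s2 (pos 2,3,6,7,10,11,14,15): 1⊕1⊕1⊕0⊕1⊕1⊕1⊕0 = 0
s4 (pos 4,5,6,7,12,13,14,15): 1⊕1⊕1⊕0⊕1⊕1⊕1⊕0 = 0
s8 (pos 8,9,10,11,12,13,14,15): 1⊕0⊕1⊕1⊕1⊕1⊕1⊕0 = 0
Syndrome s8…s1 = 0000 → no error.
Read data bits from positions 3,5,6,7,9,10,11,12,13,14,15: 11100111110

11100111110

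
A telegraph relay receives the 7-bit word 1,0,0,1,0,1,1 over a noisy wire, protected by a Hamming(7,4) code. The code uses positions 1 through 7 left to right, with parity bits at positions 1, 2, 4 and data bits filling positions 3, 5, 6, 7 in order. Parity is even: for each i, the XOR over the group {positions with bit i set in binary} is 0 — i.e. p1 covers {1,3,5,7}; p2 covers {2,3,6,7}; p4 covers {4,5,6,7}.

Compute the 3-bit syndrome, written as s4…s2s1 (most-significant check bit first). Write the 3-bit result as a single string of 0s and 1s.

s1 (pos 1,3,5,7): 1⊕0⊕0⊕1 = 0
s2 (pos 2,3,6,7): 0⊕0⊕1⊕1 = 0
s4 (pos 4,5,6,7): 1⊕0⊕1⊕1 = 1
Syndrome s4…s1 = 100 → error at position 4.

100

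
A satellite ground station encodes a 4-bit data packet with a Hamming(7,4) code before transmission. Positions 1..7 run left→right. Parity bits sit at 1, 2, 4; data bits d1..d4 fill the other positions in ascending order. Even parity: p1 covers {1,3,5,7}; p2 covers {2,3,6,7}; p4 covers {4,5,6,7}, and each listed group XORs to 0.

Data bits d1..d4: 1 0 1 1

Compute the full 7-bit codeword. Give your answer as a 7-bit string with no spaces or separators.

Place data at non-parity positions: p1 p2 1 p4 0 1 1
p1 (pos 1,3,5,7): XOR of data positions = 1⊕0⊕1 = 0
p2 (pos 2,3,6,7): XOR of data positions = 1⊕1⊕1 = 1
p4 (pos 4,5,6,7): XOR of data positions = 0⊕1⊕1 = 0
Codeword: 0110011

0110011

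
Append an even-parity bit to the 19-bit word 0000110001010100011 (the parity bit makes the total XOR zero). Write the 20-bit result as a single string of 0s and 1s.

00001100010101000111

XOR of the 19 data bits: 0⊕0⊕0⊕0⊕1⊕1⊕0⊕0⊕0⊕1⊕0⊕1⊕0⊕1⊕0⊕0⊕0⊕1⊕1 = 1
Parity bit = 1 (so all 20 bits XOR to 0).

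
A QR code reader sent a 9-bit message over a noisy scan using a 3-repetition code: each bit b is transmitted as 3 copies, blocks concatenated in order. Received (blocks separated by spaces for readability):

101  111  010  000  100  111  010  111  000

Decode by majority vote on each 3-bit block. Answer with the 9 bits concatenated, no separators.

Block 1 (101): 2 ones → 1
Block 2 (111): 3 ones → 1
Block 3 (010): 1 one → 0
Block 4 (000): 0 ones → 0
Block 5 (100): 1 one → 0
Block 6 (111): 3 ones → 1
Block 7 (010): 1 one → 0
Block 8 (111): 3 ones → 1
Block 9 (000): 0 ones → 0

110001010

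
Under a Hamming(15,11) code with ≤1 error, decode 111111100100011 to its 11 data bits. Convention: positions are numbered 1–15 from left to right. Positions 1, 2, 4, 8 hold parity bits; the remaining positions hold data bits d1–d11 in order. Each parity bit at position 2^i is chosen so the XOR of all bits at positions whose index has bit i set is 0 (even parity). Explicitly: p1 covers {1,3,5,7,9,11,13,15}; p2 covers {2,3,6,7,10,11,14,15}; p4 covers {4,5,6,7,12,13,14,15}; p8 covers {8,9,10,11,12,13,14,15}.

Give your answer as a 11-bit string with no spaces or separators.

11110110011

s1 (pos 1,3,5,7,9,11,13,15): 1⊕1⊕1⊕1⊕0⊕0⊕0⊕1 = 1
s2 (pos 2,3,6,7,10,11,14,15): 1⊕1⊕1⊕1⊕1⊕0⊕1⊕1 = 1
s4 (pos 4,5,6,7,12,13,14,15): 1⊕1⊕1⊕1⊕0⊕0⊕1⊕1 = 0
s8 (pos 8,9,10,11,12,13,14,15): 0⊕0⊕1⊕0⊕0⊕0⊕1⊕1 = 1
Syndrome s8…s1 = 1011 → error at position 11.
Flip position 11: 111111100100011 → 111111100110011
Read data bits from positions 3,5,6,7,9,10,11,12,13,14,15: 11110110011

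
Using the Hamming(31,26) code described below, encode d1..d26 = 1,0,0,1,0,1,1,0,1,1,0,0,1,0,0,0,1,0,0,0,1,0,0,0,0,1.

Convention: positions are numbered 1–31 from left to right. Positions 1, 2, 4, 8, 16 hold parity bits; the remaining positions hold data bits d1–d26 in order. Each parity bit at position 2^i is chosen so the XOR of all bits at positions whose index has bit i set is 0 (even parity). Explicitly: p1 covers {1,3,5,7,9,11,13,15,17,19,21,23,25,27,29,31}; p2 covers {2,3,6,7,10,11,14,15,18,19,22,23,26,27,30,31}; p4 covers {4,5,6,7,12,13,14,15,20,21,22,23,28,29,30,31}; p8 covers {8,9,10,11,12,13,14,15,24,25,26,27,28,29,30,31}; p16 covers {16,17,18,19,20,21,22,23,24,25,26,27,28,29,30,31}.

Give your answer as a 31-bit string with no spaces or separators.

1111001001101100010001000100001

Place data at non-parity positions: p1 p2 1 p4 0 0 1 p8 0 1 1 0 1 1 0 p16 0 1 0 0 0 1 0 0 0 1 0 0 0 0 1
p1 (pos 1,3,5,7,9,11,13,15,17,19,21,23,25,27,29,31): XOR of data positions = 1⊕0⊕1⊕0⊕1⊕1⊕0⊕0⊕0⊕0⊕0⊕0⊕0⊕0⊕1 = 1
p2 (pos 2,3,6,7,10,11,14,15,18,19,22,23,26,27,30,31): XOR of data positions = 1⊕0⊕1⊕1⊕1⊕1⊕0⊕1⊕0⊕1⊕0⊕1⊕0⊕0⊕1 = 1
p4 (pos 4,5,6,7,12,13,14,15,20,21,22,23,28,29,30,31): XOR of data positions = 0⊕0⊕1⊕0⊕1⊕1⊕0⊕0⊕0⊕1⊕0⊕0⊕0⊕0⊕1 = 1
p8 (pos 8,9,10,11,12,13,14,15,24,25,26,27,28,29,30,31): XOR of data positions = 0⊕1⊕1⊕0⊕1⊕1⊕0⊕0⊕0⊕1⊕0⊕0⊕0⊕0⊕1 = 0
p16 (pos 16,17,18,19,20,21,22,23,24,25,26,27,28,29,30,31): XOR of data positions = 0⊕1⊕0⊕0⊕0⊕1⊕0⊕0⊕0⊕1⊕0⊕0⊕0⊕0⊕1 = 0
Codeword: 1111001001101100010001000100001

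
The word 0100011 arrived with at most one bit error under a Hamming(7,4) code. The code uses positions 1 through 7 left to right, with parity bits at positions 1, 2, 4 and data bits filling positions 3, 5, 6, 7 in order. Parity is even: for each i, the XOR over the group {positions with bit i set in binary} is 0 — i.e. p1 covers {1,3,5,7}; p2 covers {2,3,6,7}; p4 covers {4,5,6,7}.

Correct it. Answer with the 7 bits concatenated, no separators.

s1 (pos 1,3,5,7): 0⊕0⊕0⊕1 = 1
s2 (pos 2,3,6,7): 1⊕0⊕1⊕1 = 1
s4 (pos 4,5,6,7): 0⊕0⊕1⊕1 = 0
Syndrome s4…s1 = 011 → error at position 3.
Flip position 3: 0100011 → 0110011

0110011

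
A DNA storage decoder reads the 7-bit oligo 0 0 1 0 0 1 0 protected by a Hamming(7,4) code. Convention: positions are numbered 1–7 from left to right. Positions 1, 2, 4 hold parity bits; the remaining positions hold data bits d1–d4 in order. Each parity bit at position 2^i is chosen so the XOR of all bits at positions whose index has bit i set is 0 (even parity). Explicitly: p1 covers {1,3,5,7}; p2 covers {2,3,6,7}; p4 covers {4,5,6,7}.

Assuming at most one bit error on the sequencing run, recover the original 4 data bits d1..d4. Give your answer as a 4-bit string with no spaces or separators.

1110

s1 (pos 1,3,5,7): 0⊕1⊕0⊕0 = 1
s2 (pos 2,3,6,7): 0⊕1⊕1⊕0 = 0
s4 (pos 4,5,6,7): 0⊕0⊕1⊕0 = 1
Syndrome s4…s1 = 101 → error at position 5.
Flip position 5: 0010010 → 0010110
Read data bits from positions 3,5,6,7: 1110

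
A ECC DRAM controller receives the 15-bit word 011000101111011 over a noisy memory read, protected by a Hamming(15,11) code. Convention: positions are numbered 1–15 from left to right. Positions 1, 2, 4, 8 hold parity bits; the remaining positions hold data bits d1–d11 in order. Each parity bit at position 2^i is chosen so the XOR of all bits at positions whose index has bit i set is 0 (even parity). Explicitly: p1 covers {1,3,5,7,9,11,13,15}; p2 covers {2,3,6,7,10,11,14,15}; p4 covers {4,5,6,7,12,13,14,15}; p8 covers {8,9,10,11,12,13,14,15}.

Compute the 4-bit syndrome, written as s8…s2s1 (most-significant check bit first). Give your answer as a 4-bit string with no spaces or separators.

s1 (pos 1,3,5,7,9,11,13,15): 0⊕1⊕0⊕1⊕1⊕1⊕0⊕1 = 1
s2 (pos 2,3,6,7,10,11,14,15): 1⊕1⊕0⊕1⊕1⊕1⊕1⊕1 = 1
s4 (pos 4,5,6,7,12,13,14,15): 0⊕0⊕0⊕1⊕1⊕0⊕1⊕1 = 0
s8 (pos 8,9,10,11,12,13,14,15): 0⊕1⊕1⊕1⊕1⊕0⊕1⊕1 = 0
Syndrome s8…s1 = 0011 → error at position 3.

0011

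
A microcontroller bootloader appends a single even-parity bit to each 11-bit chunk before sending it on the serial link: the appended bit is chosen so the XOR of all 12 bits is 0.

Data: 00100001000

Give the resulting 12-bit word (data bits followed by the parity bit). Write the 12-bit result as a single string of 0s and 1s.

001000010000

XOR of the 11 data bits: 0⊕0⊕1⊕0⊕0⊕0⊕0⊕1⊕0⊕0⊕0 = 0
Parity bit = 0 (so all 12 bits XOR to 0).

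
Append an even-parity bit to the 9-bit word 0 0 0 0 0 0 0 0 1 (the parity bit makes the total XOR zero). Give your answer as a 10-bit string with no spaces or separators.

XOR of the 9 data bits: 0⊕0⊕0⊕0⊕0⊕0⊕0⊕0⊕1 = 1
Parity bit = 1 (so all 10 bits XOR to 0).

0000000011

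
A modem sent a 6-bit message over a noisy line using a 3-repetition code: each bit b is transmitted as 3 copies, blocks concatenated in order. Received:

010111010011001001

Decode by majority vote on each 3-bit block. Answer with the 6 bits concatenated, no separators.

010100

Block 1 (010): 1 one → 0
Block 2 (111): 3 ones → 1
Block 3 (010): 1 one → 0
Block 4 (011): 2 ones → 1
Block 5 (001): 1 one → 0
Block 6 (001): 1 one → 0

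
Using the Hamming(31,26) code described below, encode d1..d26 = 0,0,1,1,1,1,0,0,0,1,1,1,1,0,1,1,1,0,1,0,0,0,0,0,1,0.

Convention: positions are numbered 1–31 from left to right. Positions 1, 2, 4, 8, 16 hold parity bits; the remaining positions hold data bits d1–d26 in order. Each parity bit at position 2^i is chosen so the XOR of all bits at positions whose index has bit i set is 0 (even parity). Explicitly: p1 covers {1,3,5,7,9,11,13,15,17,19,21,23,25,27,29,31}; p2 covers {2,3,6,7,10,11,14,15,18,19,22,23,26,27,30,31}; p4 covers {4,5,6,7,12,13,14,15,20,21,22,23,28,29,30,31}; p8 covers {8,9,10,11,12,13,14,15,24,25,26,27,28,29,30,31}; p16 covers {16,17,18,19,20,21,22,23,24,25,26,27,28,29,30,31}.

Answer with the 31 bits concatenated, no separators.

Place data at non-parity positions: p1 p2 0 p4 0 1 1 p8 1 1 0 0 0 1 1 p16 1 1 0 1 1 1 0 1 0 0 0 0 0 1 0
p1 (pos 1,3,5,7,9,11,13,15,17,19,21,23,25,27,29,31): XOR of data positions = 0⊕0⊕1⊕1⊕0⊕0⊕1⊕1⊕0⊕1⊕0⊕0⊕0⊕0⊕0 = 1
p2 (pos 2,3,6,7,10,11,14,15,18,19,22,23,26,27,30,31): XOR of data positions = 0⊕1⊕1⊕1⊕0⊕1⊕1⊕1⊕0⊕1⊕0⊕0⊕0⊕1⊕0 = 0
p4 (pos 4,5,6,7,12,13,14,15,20,21,22,23,28,29,30,31): XOR of data positions = 0⊕1⊕1⊕0⊕0⊕1⊕1⊕1⊕1⊕1⊕0⊕0⊕0⊕1⊕0 = 0
p8 (pos 8,9,10,11,12,13,14,15,24,25,26,27,28,29,30,31): XOR of data positions = 1⊕1⊕0⊕0⊕0⊕1⊕1⊕1⊕0⊕0⊕0⊕0⊕0⊕1⊕0 = 0
p16 (pos 16,17,18,19,20,21,22,23,24,25,26,27,28,29,30,31): XOR of data positions = 1⊕1⊕0⊕1⊕1⊕1⊕0⊕1⊕0⊕0⊕0⊕0⊕0⊕1⊕0 = 1
Codeword: 1000011011000111110111010000010

1000011011000111110111010000010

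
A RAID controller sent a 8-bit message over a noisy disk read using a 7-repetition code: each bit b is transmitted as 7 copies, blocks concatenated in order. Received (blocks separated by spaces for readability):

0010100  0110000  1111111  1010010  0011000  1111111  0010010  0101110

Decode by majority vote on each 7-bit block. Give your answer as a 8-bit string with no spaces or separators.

Block 1 (0010100): 2 ones → 0
Block 2 (0110000): 2 ones → 0
Block 3 (1111111): 7 ones → 1
Block 4 (1010010): 3 ones → 0
Block 5 (0011000): 2 ones → 0
Block 6 (1111111): 7 ones → 1
Block 7 (0010010): 2 ones → 0
Block 8 (0101110): 4 ones → 1

00100101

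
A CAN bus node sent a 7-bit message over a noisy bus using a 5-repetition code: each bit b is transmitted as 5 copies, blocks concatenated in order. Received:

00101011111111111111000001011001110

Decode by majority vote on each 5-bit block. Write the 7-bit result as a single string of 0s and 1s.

Block 1 (00101): 2 ones → 0
Block 2 (01111): 4 ones → 1
Block 3 (11111): 5 ones → 1
Block 4 (11111): 5 ones → 1
Block 5 (00000): 0 ones → 0
Block 6 (10110): 3 ones → 1
Block 7 (01110): 3 ones → 1

0111011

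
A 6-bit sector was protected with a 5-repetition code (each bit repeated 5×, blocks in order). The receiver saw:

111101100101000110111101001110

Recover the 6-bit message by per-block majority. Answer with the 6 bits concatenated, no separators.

Block 1 (11110): 4 ones → 1
Block 2 (11001): 3 ones → 1
Block 3 (01000): 1 one → 0
Block 4 (11011): 4 ones → 1
Block 5 (11010): 3 ones → 1
Block 6 (01110): 3 ones → 1

110111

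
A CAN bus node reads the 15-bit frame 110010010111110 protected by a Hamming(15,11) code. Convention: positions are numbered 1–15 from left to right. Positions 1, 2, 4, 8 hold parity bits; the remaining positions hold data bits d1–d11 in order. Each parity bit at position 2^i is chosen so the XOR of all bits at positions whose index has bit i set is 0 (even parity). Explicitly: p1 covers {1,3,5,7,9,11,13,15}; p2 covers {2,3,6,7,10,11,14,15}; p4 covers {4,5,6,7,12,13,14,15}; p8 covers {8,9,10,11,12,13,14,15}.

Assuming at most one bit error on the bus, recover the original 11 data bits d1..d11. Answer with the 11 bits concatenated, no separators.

s1 (pos 1,3,5,7,9,11,13,15): 1⊕0⊕1⊕0⊕0⊕1⊕1⊕0 = 0
s2 (pos 2,3,6,7,10,11,14,15): 1⊕0⊕0⊕0⊕1⊕1⊕1⊕0 = 0
s4 (pos 4,5,6,7,12,13,14,15): 0⊕1⊕0⊕0⊕1⊕1⊕1⊕0 = 0
s8 (pos 8,9,10,11,12,13,14,15): 1⊕0⊕1⊕1⊕1⊕1⊕1⊕0 = 0
Syndrome s8…s1 = 0000 → no error.
Read data bits from positions 3,5,6,7,9,10,11,12,13,14,15: 01000111110

01000111110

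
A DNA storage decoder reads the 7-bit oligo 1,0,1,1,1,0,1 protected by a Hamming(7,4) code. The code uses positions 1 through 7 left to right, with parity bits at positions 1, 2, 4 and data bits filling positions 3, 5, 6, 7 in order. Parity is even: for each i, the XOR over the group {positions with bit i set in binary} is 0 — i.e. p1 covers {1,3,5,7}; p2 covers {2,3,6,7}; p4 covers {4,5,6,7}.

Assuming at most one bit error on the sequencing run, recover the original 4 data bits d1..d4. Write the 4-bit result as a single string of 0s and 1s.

s1 (pos 1,3,5,7): 1⊕1⊕1⊕1 = 0
s2 (pos 2,3,6,7): 0⊕1⊕0⊕1 = 0
s4 (pos 4,5,6,7): 1⊕1⊕0⊕1 = 1
Syndrome s4…s1 = 100 → error at position 4.
Flip position 4: 1011101 → 1010101
Read data bits from positions 3,5,6,7: 1101

1101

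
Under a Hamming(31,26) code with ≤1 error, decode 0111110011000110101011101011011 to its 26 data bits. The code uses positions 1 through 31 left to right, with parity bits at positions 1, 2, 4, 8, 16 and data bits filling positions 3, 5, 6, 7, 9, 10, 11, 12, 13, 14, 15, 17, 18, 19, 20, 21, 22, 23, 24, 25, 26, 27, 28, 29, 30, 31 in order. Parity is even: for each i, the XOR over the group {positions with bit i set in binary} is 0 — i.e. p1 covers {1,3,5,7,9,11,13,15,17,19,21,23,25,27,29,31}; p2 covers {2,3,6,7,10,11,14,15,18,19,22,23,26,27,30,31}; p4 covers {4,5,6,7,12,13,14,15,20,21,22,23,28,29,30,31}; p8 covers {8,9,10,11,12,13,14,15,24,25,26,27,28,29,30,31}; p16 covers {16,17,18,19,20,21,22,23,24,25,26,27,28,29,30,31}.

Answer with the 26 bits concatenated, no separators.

s1 (pos 1,3,5,7,9,11,13,15,17,19,21,23,25,27,29,31): 0⊕1⊕1⊕0⊕1⊕0⊕0⊕1⊕1⊕1⊕1⊕1⊕1⊕1⊕0⊕1 = 1
s2 (pos 2,3,6,7,10,11,14,15,18,19,22,23,26,27,30,31): 1⊕1⊕1⊕0⊕1⊕0⊕1⊕1⊕0⊕1⊕1⊕1⊕0⊕1⊕1⊕1 = 0
s4 (pos 4,5,6,7,12,13,14,15,20,21,22,23,28,29,30,31): 1⊕1⊕1⊕0⊕0⊕0⊕1⊕1⊕0⊕1⊕1⊕1⊕1⊕0⊕1⊕1 = 1
s8 (pos 8,9,10,11,12,13,14,15,24,25,26,27,28,29,30,31): 0⊕1⊕1⊕0⊕0⊕0⊕1⊕1⊕0⊕1⊕0⊕1⊕1⊕0⊕1⊕1 = 1
s16 (pos 16,17,18,19,20,21,22,23,24,25,26,27,28,29,30,31): 0⊕1⊕0⊕1⊕0⊕1⊕1⊕1⊕0⊕1⊕0⊕1⊕1⊕0⊕1⊕1 = 0
Syndrome s16…s1 = 01101 → error at position 13.
Flip position 13: 0111110011000110101011101011011 → 0111110011001110101011101011011
Read data bits from positions 3,5,6,7,9,10,11,12,13,14,15,17,18,19,20,21,22,23,24,25,26,27,28,29,30,31: 11101100111101011101011011

11101100111101011101011011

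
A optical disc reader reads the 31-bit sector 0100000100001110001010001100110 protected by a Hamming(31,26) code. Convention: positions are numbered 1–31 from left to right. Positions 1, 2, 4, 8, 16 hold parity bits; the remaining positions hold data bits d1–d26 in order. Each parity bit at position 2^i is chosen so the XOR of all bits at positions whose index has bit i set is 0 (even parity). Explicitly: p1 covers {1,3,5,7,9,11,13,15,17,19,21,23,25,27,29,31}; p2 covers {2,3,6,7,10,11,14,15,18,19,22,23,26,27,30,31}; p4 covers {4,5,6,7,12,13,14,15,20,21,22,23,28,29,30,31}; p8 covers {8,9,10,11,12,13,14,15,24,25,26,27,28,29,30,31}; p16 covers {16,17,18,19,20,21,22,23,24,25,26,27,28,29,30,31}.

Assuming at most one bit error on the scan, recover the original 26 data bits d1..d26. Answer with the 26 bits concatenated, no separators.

s1 (pos 1,3,5,7,9,11,13,15,17,19,21,23,25,27,29,31): 0⊕0⊕0⊕0⊕0⊕0⊕1⊕1⊕0⊕1⊕1⊕0⊕1⊕0⊕1⊕0 = 0
s2 (pos 2,3,6,7,10,11,14,15,18,19,22,23,26,27,30,31): 1⊕0⊕0⊕0⊕0⊕0⊕1⊕1⊕0⊕1⊕0⊕0⊕1⊕0⊕1⊕0 = 0
s4 (pos 4,5,6,7,12,13,14,15,20,21,22,23,28,29,30,31): 0⊕0⊕0⊕0⊕0⊕1⊕1⊕1⊕0⊕1⊕0⊕0⊕0⊕1⊕1⊕0 = 0
s8 (pos 8,9,10,11,12,13,14,15,24,25,26,27,28,29,30,31): 1⊕0⊕0⊕0⊕0⊕1⊕1⊕1⊕0⊕1⊕1⊕0⊕0⊕1⊕1⊕0 = 0
s16 (pos 16,17,18,19,20,21,22,23,24,25,26,27,28,29,30,31): 0⊕0⊕0⊕1⊕0⊕1⊕0⊕0⊕0⊕1⊕1⊕0⊕0⊕1⊕1⊕0 = 0
Syndrome s16…s1 = 00000 → no error.
Read data bits from positions 3,5,6,7,9,10,11,12,13,14,15,17,18,19,20,21,22,23,24,25,26,27,28,29,30,31: 00000000111001010001100110

00000000111001010001100110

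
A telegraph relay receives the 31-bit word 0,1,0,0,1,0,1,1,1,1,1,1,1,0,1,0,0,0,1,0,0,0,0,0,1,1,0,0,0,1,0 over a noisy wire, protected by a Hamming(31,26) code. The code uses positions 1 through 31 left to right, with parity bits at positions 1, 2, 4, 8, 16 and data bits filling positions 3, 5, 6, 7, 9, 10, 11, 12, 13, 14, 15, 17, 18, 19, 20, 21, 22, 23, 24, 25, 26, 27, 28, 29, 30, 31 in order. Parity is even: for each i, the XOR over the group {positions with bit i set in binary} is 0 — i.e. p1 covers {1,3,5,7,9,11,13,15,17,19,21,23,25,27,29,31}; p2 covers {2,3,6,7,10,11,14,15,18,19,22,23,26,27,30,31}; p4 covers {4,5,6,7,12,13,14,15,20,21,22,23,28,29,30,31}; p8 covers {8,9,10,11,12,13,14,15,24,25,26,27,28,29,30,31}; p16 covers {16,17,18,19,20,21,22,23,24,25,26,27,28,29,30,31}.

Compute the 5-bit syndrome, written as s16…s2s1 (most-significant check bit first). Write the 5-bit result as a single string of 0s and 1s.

00000

s1 (pos 1,3,5,7,9,11,13,15,17,19,21,23,25,27,29,31): 0⊕0⊕1⊕1⊕1⊕1⊕1⊕1⊕0⊕1⊕0⊕0⊕1⊕0⊕0⊕0 = 0
s2 (pos 2,3,6,7,10,11,14,15,18,19,22,23,26,27,30,31): 1⊕0⊕0⊕1⊕1⊕1⊕0⊕1⊕0⊕1⊕0⊕0⊕1⊕0⊕1⊕0 = 0
s4 (pos 4,5,6,7,12,13,14,15,20,21,22,23,28,29,30,31): 0⊕1⊕0⊕1⊕1⊕1⊕0⊕1⊕0⊕0⊕0⊕0⊕0⊕0⊕1⊕0 = 0
s8 (pos 8,9,10,11,12,13,14,15,24,25,26,27,28,29,30,31): 1⊕1⊕1⊕1⊕1⊕1⊕0⊕1⊕0⊕1⊕1⊕0⊕0⊕0⊕1⊕0 = 0
s16 (pos 16,17,18,19,20,21,22,23,24,25,26,27,28,29,30,31): 0⊕0⊕0⊕1⊕0⊕0⊕0⊕0⊕0⊕1⊕1⊕0⊕0⊕0⊕1⊕0 = 0
Syndrome s16…s1 = 00000 → no error.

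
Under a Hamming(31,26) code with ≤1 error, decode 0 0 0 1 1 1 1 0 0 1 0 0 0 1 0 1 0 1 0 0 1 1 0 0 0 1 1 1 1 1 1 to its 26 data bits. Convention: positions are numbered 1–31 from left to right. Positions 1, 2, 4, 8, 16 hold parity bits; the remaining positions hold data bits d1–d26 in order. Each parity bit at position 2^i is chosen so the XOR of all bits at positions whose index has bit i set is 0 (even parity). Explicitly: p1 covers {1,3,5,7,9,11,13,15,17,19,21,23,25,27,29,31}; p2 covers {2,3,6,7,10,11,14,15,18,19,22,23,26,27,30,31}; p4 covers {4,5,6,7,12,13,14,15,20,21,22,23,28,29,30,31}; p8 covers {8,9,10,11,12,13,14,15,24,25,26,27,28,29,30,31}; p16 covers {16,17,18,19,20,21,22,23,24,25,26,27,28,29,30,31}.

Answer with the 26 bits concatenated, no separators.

01110100010010011000111111

s1 (pos 1,3,5,7,9,11,13,15,17,19,21,23,25,27,29,31): 0⊕0⊕1⊕1⊕0⊕0⊕0⊕0⊕0⊕0⊕1⊕0⊕0⊕1⊕1⊕1 = 0
s2 (pos 2,3,6,7,10,11,14,15,18,19,22,23,26,27,30,31): 0⊕0⊕1⊕1⊕1⊕0⊕1⊕0⊕1⊕0⊕1⊕0⊕1⊕1⊕1⊕1 = 0
s4 (pos 4,5,6,7,12,13,14,15,20,21,22,23,28,29,30,31): 1⊕1⊕1⊕1⊕0⊕0⊕1⊕0⊕0⊕1⊕1⊕0⊕1⊕1⊕1⊕1 = 1
s8 (pos 8,9,10,11,12,13,14,15,24,25,26,27,28,29,30,31): 0⊕0⊕1⊕0⊕0⊕0⊕1⊕0⊕0⊕0⊕1⊕1⊕1⊕1⊕1⊕1 = 0
s16 (pos 16,17,18,19,20,21,22,23,24,25,26,27,28,29,30,31): 1⊕0⊕1⊕0⊕0⊕1⊕1⊕0⊕0⊕0⊕1⊕1⊕1⊕1⊕1⊕1 = 0
Syndrome s16…s1 = 00100 → error at position 4.
Flip position 4: 0001111001000101010011000111111 → 0000111001000101010011000111111
Read data bits from positions 3,5,6,7,9,10,11,12,13,14,15,17,18,19,20,21,22,23,24,25,26,27,28,29,30,31: 01110100010010011000111111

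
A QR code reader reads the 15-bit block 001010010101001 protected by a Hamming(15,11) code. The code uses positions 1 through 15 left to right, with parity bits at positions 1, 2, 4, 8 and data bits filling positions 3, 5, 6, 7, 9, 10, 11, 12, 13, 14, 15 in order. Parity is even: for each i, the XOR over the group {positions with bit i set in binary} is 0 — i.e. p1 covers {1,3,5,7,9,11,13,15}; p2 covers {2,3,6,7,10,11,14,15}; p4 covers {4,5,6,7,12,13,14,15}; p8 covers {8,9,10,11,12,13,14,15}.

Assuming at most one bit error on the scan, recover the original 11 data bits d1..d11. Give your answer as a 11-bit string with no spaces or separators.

11010101001

s1 (pos 1,3,5,7,9,11,13,15): 0⊕1⊕1⊕0⊕0⊕0⊕0⊕1 = 1
s2 (pos 2,3,6,7,10,11,14,15): 0⊕1⊕0⊕0⊕1⊕0⊕0⊕1 = 1
s4 (pos 4,5,6,7,12,13,14,15): 0⊕1⊕0⊕0⊕1⊕0⊕0⊕1 = 1
s8 (pos 8,9,10,11,12,13,14,15): 1⊕0⊕1⊕0⊕1⊕0⊕0⊕1 = 0
Syndrome s8…s1 = 0111 → error at position 7.
Flip position 7: 001010010101001 → 001010110101001
Read data bits from positions 3,5,6,7,9,10,11,12,13,14,15: 11010101001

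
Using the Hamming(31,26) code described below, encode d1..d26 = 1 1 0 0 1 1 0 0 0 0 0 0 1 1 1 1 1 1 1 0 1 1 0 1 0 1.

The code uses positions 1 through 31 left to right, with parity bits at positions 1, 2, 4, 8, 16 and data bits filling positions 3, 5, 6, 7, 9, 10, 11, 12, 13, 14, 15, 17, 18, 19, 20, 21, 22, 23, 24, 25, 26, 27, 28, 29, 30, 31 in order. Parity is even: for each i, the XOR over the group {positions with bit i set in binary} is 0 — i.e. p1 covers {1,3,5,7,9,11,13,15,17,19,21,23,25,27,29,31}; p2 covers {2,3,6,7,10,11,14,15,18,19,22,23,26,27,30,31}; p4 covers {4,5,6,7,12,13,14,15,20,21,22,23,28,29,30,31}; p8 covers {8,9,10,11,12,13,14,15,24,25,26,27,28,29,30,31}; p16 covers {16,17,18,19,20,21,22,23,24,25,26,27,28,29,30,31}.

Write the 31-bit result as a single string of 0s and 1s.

1111100111000001011111110110101

Place data at non-parity positions: p1 p2 1 p4 1 0 0 p8 1 1 0 0 0 0 0 p16 0 1 1 1 1 1 1 1 0 1 1 0 1 0 1
p1 (pos 1,3,5,7,9,11,13,15,17,19,21,23,25,27,29,31): XOR of data positions = 1⊕1⊕0⊕1⊕0⊕0⊕0⊕0⊕1⊕1⊕1⊕0⊕1⊕1⊕1 = 1
p2 (pos 2,3,6,7,10,11,14,15,18,19,22,23,26,27,30,31): XOR of data positions = 1⊕0⊕0⊕1⊕0⊕0⊕0⊕1⊕1⊕1⊕1⊕1⊕1⊕0⊕1 = 1
p4 (pos 4,5,6,7,12,13,14,15,20,21,22,23,28,29,30,31): XOR of data positions = 1⊕0⊕0⊕0⊕0⊕0⊕0⊕1⊕1⊕1⊕1⊕0⊕1⊕0⊕1 = 1
p8 (pos 8,9,10,11,12,13,14,15,24,25,26,27,28,29,30,31): XOR of data positions = 1⊕1⊕0⊕0⊕0⊕0⊕0⊕1⊕0⊕1⊕1⊕0⊕1⊕0⊕1 = 1
p16 (pos 16,17,18,19,20,21,22,23,24,25,26,27,28,29,30,31): XOR of data positions = 0⊕1⊕1⊕1⊕1⊕1⊕1⊕1⊕0⊕1⊕1⊕0⊕1⊕0⊕1 = 1
Codeword: 1111100111000001011111110110101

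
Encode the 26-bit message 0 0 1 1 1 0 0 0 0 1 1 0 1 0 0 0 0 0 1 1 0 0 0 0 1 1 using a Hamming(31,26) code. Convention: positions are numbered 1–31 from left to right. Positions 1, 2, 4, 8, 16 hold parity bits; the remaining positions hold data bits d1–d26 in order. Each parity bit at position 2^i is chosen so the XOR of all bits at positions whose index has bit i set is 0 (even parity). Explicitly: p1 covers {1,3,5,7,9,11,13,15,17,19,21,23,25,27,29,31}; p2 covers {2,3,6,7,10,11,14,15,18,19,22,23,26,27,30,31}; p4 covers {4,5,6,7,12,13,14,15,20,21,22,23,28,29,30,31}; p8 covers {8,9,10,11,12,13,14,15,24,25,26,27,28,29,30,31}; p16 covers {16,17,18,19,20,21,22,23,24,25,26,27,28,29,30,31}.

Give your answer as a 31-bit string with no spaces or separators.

Place data at non-parity positions: p1 p2 0 p4 0 1 1 p8 1 0 0 0 0 1 1 p16 0 1 0 0 0 0 0 1 1 0 0 0 0 1 1
p1 (pos 1,3,5,7,9,11,13,15,17,19,21,23,25,27,29,31): XOR of data positions = 0⊕0⊕1⊕1⊕0⊕0⊕1⊕0⊕0⊕0⊕0⊕1⊕0⊕0⊕1 = 1
p2 (pos 2,3,6,7,10,11,14,15,18,19,22,23,26,27,30,31): XOR of data positions = 0⊕1⊕1⊕0⊕0⊕1⊕1⊕1⊕0⊕0⊕0⊕0⊕0⊕1⊕1 = 1
p4 (pos 4,5,6,7,12,13,14,15,20,21,22,23,28,29,30,31): XOR of data positions = 0⊕1⊕1⊕0⊕0⊕1⊕1⊕0⊕0⊕0⊕0⊕0⊕0⊕1⊕1 = 0
p8 (pos 8,9,10,11,12,13,14,15,24,25,26,27,28,29,30,31): XOR of data positions = 1⊕0⊕0⊕0⊕0⊕1⊕1⊕1⊕1⊕0⊕0⊕0⊕0⊕1⊕1 = 1
p16 (pos 16,17,18,19,20,21,22,23,24,25,26,27,28,29,30,31): XOR of data positions = 0⊕1⊕0⊕0⊕0⊕0⊕0⊕1⊕1⊕0⊕0⊕0⊕0⊕1⊕1 = 1
Codeword: 1100011110000111010000011000011

1100011110000111010000011000011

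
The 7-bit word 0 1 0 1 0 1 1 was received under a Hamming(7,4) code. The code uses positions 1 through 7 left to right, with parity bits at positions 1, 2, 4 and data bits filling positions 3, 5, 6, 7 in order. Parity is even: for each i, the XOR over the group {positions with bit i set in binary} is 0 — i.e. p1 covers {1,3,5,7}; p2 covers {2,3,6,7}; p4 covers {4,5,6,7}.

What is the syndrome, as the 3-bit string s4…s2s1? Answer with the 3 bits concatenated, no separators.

111

s1 (pos 1,3,5,7): 0⊕0⊕0⊕1 = 1
s2 (pos 2,3,6,7): 1⊕0⊕1⊕1 = 1
s4 (pos 4,5,6,7): 1⊕0⊕1⊕1 = 1
Syndrome s4…s1 = 111 → error at position 7.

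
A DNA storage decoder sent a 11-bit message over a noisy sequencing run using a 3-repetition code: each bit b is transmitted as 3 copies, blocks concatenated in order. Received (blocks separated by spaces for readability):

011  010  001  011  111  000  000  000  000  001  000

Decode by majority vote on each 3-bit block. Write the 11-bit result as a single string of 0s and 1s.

10011000000

Block 1 (011): 2 ones → 1
Block 2 (010): 1 one → 0
Block 3 (001): 1 one → 0
Block 4 (011): 2 ones → 1
Block 5 (111): 3 ones → 1
Block 6 (000): 0 ones → 0
Block 7 (000): 0 ones → 0
Block 8 (000): 0 ones → 0
Block 9 (000): 0 ones → 0
Block 10 (001): 1 one → 0
Block 11 (000): 0 ones → 0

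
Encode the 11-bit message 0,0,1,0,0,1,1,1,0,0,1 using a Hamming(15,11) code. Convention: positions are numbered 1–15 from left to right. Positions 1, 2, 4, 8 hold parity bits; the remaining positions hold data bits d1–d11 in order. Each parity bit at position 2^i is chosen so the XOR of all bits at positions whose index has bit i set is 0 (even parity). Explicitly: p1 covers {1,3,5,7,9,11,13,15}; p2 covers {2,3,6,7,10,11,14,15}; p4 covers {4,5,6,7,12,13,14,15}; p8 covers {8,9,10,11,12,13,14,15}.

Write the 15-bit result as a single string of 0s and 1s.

000101000111001

Place data at non-parity positions: p1 p2 0 p4 0 1 0 p8 0 1 1 1 0 0 1
p1 (pos 1,3,5,7,9,11,13,15): XOR of data positions = 0⊕0⊕0⊕0⊕1⊕0⊕1 = 0
p2 (pos 2,3,6,7,10,11,14,15): XOR of data positions = 0⊕1⊕0⊕1⊕1⊕0⊕1 = 0
p4 (pos 4,5,6,7,12,13,14,15): XOR of data positions = 0⊕1⊕0⊕1⊕0⊕0⊕1 = 1
p8 (pos 8,9,10,11,12,13,14,15): XOR of data positions = 0⊕1⊕1⊕1⊕0⊕0⊕1 = 0
Codeword: 000101000111001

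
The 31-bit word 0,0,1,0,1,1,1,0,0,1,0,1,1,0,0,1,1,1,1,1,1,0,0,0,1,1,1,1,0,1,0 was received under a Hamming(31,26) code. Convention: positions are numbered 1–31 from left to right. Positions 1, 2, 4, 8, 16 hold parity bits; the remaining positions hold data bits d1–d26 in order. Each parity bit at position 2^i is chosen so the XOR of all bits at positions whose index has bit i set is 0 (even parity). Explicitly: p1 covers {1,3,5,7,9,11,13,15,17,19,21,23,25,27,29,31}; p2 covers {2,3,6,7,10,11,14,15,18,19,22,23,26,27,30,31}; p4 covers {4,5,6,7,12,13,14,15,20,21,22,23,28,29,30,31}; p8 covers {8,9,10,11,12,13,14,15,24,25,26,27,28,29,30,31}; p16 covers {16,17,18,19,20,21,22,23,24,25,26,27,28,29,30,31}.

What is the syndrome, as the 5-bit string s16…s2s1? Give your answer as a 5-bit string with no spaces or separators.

10111

s1 (pos 1,3,5,7,9,11,13,15,17,19,21,23,25,27,29,31): 0⊕1⊕1⊕1⊕0⊕0⊕1⊕0⊕1⊕1⊕1⊕0⊕1⊕1⊕0⊕0 = 1
s2 (pos 2,3,6,7,10,11,14,15,18,19,22,23,26,27,30,31): 0⊕1⊕1⊕1⊕1⊕0⊕0⊕0⊕1⊕1⊕0⊕0⊕1⊕1⊕1⊕0 = 1
s4 (pos 4,5,6,7,12,13,14,15,20,21,22,23,28,29,30,31): 0⊕1⊕1⊕1⊕1⊕1⊕0⊕0⊕1⊕1⊕0⊕0⊕1⊕0⊕1⊕0 = 1
s8 (pos 8,9,10,11,12,13,14,15,24,25,26,27,28,29,30,31): 0⊕0⊕1⊕0⊕1⊕1⊕0⊕0⊕0⊕1⊕1⊕1⊕1⊕0⊕1⊕0 = 0
s16 (pos 16,17,18,19,20,21,22,23,24,25,26,27,28,29,30,31): 1⊕1⊕1⊕1⊕1⊕1⊕0⊕0⊕0⊕1⊕1⊕1⊕1⊕0⊕1⊕0 = 1
Syndrome s16…s1 = 10111 → error at position 23.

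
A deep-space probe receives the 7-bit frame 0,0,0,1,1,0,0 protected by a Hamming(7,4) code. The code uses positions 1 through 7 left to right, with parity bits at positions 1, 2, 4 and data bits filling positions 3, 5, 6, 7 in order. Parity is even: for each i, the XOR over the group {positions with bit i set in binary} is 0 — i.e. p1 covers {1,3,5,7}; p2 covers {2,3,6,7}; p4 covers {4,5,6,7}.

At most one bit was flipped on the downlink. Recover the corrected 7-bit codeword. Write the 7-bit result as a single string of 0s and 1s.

s1 (pos 1,3,5,7): 0⊕0⊕1⊕0 = 1
s2 (pos 2,3,6,7): 0⊕0⊕0⊕0 = 0
s4 (pos 4,5,6,7): 1⊕1⊕0⊕0 = 0
Syndrome s4…s1 = 001 → error at position 1.
Flip position 1: 0001100 → 1001100

1001100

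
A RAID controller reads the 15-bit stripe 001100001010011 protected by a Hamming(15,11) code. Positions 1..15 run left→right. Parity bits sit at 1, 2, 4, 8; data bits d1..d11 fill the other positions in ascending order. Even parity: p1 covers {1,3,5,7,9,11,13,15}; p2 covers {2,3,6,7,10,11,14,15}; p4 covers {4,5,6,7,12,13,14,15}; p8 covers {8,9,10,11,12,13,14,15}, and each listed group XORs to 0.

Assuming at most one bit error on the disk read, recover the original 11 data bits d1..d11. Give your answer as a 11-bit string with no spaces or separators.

10001010011

s1 (pos 1,3,5,7,9,11,13,15): 0⊕1⊕0⊕0⊕1⊕1⊕0⊕1 = 0
s2 (pos 2,3,6,7,10,11,14,15): 0⊕1⊕0⊕0⊕0⊕1⊕1⊕1 = 0
s4 (pos 4,5,6,7,12,13,14,15): 1⊕0⊕0⊕0⊕0⊕0⊕1⊕1 = 1
s8 (pos 8,9,10,11,12,13,14,15): 0⊕1⊕0⊕1⊕0⊕0⊕1⊕1 = 0
Syndrome s8…s1 = 0100 → error at position 4.
Flip position 4: 001100001010011 → 001000001010011
Read data bits from positions 3,5,6,7,9,10,11,12,13,14,15: 10001010011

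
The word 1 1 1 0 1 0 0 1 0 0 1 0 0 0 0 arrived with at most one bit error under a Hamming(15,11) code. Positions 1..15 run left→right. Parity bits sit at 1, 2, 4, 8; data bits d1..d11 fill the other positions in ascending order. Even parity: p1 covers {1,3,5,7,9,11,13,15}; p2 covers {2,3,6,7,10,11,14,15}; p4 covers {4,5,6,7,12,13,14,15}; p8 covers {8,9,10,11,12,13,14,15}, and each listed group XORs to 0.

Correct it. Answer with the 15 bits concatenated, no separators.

s1 (pos 1,3,5,7,9,11,13,15): 1⊕1⊕1⊕0⊕0⊕1⊕0⊕0 = 0
s2 (pos 2,3,6,7,10,11,14,15): 1⊕1⊕0⊕0⊕0⊕1⊕0⊕0 = 1
s4 (pos 4,5,6,7,12,13,14,15): 0⊕1⊕0⊕0⊕0⊕0⊕0⊕0 = 1
s8 (pos 8,9,10,11,12,13,14,15): 1⊕0⊕0⊕1⊕0⊕0⊕0⊕0 = 0
Syndrome s8…s1 = 0110 → error at position 6.
Flip position 6: 111010010010000 → 111011010010000

111011010010000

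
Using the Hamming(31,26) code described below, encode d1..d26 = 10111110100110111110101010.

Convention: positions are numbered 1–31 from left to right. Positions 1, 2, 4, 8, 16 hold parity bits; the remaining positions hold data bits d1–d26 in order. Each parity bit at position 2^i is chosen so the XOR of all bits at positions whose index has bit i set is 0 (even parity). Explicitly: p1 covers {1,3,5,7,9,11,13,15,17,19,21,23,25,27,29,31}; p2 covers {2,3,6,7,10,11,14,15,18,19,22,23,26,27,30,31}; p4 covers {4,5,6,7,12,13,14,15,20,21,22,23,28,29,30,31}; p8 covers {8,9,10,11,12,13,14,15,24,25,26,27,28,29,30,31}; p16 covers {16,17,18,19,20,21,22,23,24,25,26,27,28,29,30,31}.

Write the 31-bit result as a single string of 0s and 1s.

0011011011101000110111110101010

Place data at non-parity positions: p1 p2 1 p4 0 1 1 p8 1 1 1 0 1 0 0 p16 1 1 0 1 1 1 1 1 0 1 0 1 0 1 0
p1 (pos 1,3,5,7,9,11,13,15,17,19,21,23,25,27,29,31): XOR of data positions = 1⊕0⊕1⊕1⊕1⊕1⊕0⊕1⊕0⊕1⊕1⊕0⊕0⊕0⊕0 = 0
p2 (pos 2,3,6,7,10,11,14,15,18,19,22,23,26,27,30,31): XOR of data positions = 1⊕1⊕1⊕1⊕1⊕0⊕0⊕1⊕0⊕1⊕1⊕1⊕0⊕1⊕0 = 0
p4 (pos 4,5,6,7,12,13,14,15,20,21,22,23,28,29,30,31): XOR of data positions = 0⊕1⊕1⊕0⊕1⊕0⊕0⊕1⊕1⊕1⊕1⊕1⊕0⊕1⊕0 = 1
p8 (pos 8,9,10,11,12,13,14,15,24,25,26,27,28,29,30,31): XOR of data positions = 1⊕1⊕1⊕0⊕1⊕0⊕0⊕1⊕0⊕1⊕0⊕1⊕0⊕1⊕0 = 0
p16 (pos 16,17,18,19,20,21,22,23,24,25,26,27,28,29,30,31): XOR of data positions = 1⊕1⊕0⊕1⊕1⊕1⊕1⊕1⊕0⊕1⊕0⊕1⊕0⊕1⊕0 = 0
Codeword: 0011011011101000110111110101010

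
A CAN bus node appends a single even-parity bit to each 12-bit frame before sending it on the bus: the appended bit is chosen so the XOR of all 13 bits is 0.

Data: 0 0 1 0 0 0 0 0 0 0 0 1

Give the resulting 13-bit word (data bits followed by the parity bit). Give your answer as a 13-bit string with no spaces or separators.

0010000000010

XOR of the 12 data bits: 0⊕0⊕1⊕0⊕0⊕0⊕0⊕0⊕0⊕0⊕0⊕1 = 0
Parity bit = 0 (so all 13 bits XOR to 0).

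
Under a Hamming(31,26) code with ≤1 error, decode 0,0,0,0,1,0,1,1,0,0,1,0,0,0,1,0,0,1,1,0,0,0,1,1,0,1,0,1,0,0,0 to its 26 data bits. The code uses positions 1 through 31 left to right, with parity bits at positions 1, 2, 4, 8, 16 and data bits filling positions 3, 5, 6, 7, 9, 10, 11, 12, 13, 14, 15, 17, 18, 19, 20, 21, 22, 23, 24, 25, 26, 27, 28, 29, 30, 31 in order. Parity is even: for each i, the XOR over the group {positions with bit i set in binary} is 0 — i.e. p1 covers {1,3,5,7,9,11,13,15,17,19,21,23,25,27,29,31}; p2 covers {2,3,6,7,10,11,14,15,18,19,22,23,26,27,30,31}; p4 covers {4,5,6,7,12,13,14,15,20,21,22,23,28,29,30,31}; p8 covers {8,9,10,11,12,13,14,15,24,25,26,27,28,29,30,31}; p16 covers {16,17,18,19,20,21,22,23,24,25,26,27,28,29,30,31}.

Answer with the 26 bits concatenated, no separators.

s1 (pos 1,3,5,7,9,11,13,15,17,19,21,23,25,27,29,31): 0⊕0⊕1⊕1⊕0⊕1⊕0⊕1⊕0⊕1⊕0⊕1⊕0⊕0⊕0⊕0 = 0
s2 (pos 2,3,6,7,10,11,14,15,18,19,22,23,26,27,30,31): 0⊕0⊕0⊕1⊕0⊕1⊕0⊕1⊕1⊕1⊕0⊕1⊕1⊕0⊕0⊕0 = 1
s4 (pos 4,5,6,7,12,13,14,15,20,21,22,23,28,29,30,31): 0⊕1⊕0⊕1⊕0⊕0⊕0⊕1⊕0⊕0⊕0⊕1⊕1⊕0⊕0⊕0 = 1
s8 (pos 8,9,10,11,12,13,14,15,24,25,26,27,28,29,30,31): 1⊕0⊕0⊕1⊕0⊕0⊕0⊕1⊕1⊕0⊕1⊕0⊕1⊕0⊕0⊕0 = 0
s16 (pos 16,17,18,19,20,21,22,23,24,25,26,27,28,29,30,31): 0⊕0⊕1⊕1⊕0⊕0⊕0⊕1⊕1⊕0⊕1⊕0⊕1⊕0⊕0⊕0 = 0
Syndrome s16…s1 = 00110 → error at position 6.
Flip position 6: 0000101100100010011000110101000 → 0000111100100010011000110101000
Read data bits from positions 3,5,6,7,9,10,11,12,13,14,15,17,18,19,20,21,22,23,24,25,26,27,28,29,30,31: 01110010001011000110101000

01110010001011000110101000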